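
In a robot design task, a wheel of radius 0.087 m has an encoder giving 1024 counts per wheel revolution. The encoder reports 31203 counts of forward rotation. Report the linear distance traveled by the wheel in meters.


revs = 31203/1024 = 30.471680
d = revs * 2*pi*r = 30.471680 * 2*pi*0.087 = 16.6570

16.6570 m


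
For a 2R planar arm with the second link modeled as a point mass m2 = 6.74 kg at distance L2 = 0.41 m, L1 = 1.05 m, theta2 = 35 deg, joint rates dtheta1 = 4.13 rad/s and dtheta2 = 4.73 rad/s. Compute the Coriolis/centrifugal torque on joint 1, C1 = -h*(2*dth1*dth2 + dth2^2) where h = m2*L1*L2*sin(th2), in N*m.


h = m2*L1*L2*sin(th2) = 6.74*1.05*0.41*sin(35 deg) = 1.664272
C1 = -h*(2*4.13*4.73 + 4.73^2) = -1.664272*61.4427 = -102.2574

-102.2574 N*m


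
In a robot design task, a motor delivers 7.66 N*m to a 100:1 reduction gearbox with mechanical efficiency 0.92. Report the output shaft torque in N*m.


tau_out = tau_in * N * eta = 7.66 * 100 * 0.92 = 704.7200

704.7200 N*m


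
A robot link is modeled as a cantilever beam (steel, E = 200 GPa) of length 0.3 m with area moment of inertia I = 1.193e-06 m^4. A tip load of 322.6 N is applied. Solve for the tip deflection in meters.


delta = F*L^3/(3*E*I) = 322.6*0.3^3/(3*2.000e+11*1.193e-06)
      = 8.7102/715800 = 1.2168e-05

1.2168e-05 m


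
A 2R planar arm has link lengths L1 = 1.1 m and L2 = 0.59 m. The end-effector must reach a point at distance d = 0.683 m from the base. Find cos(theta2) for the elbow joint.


cos(th2) = (d^2 - L1^2 - L2^2)/(2*L1*L2) = (0.683^2 - 1.1^2 - 0.59^2)/(2*1.1*0.59) = -0.8410

-0.8410


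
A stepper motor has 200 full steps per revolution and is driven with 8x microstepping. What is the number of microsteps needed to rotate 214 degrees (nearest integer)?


step_size = 360/(200*8) = 360/1600 = 0.225000 deg
n = 214/(360/1600) = 214*1600/360 = 951.1111 -> 951

951 steps


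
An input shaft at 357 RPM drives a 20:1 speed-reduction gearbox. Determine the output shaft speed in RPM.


omega_out = omega_in / N = 357 / 20 = 17.8500

17.8500 RPM


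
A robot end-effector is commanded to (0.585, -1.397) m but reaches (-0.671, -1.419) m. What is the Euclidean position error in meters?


dx = -0.671 - (0.585) = -1.2560, dy = -1.419 - (-1.397) = -0.0220
err = sqrt(1.577536 + 0.000484) = 1.2562

1.2562 m


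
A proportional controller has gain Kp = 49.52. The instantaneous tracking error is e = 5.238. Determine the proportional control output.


u_P = Kp * e = 49.52 * 5.238 = 259.3858

259.3858


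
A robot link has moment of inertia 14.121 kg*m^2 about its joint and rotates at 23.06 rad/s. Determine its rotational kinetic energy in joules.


KE = (1/2)*I*omega^2 = 0.5*14.121*23.06^2 = 3754.5169

3754.5169 J


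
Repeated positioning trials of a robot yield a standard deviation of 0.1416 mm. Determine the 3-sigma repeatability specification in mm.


repeatability = 3*sigma = 3*0.1416 = 0.4248

0.4248 mm


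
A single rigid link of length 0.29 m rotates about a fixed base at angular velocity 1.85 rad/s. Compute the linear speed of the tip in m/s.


v = L*omega = 0.29 * 1.85 = 0.5365

0.5365 m/s


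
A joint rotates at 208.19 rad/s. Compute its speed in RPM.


RPM = 208.19 * 60/(2*pi) = 1988.0681

1988.0681 RPM


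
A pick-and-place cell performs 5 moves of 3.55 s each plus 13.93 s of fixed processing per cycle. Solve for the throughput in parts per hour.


T_cycle = 5*3.55 + 13.93 = 31.6800 s
rate = 3600/T = 113.6364

113.6364 parts/hour


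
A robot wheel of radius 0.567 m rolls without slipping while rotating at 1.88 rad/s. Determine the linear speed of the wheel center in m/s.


v = omega * r = 1.88 * 0.567 = 1.0660

1.0660 m/s


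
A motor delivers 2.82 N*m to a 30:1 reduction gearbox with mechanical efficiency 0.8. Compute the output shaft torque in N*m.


tau_out = tau_in * N * eta = 2.82 * 30 * 0.8 = 67.6800

67.6800 N*m


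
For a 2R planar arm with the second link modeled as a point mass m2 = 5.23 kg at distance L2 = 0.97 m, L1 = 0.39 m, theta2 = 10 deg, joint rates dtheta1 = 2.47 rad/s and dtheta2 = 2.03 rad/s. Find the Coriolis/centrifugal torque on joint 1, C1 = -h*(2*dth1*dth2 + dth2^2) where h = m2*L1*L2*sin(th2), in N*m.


h = m2*L1*L2*sin(th2) = 5.23*0.39*0.97*sin(10 deg) = 0.343564
C1 = -h*(2*2.47*2.03 + 2.03^2) = -0.343564*14.1491 = -4.8611

-4.8611 N*m


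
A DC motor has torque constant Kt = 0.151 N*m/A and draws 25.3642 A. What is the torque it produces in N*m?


tau = Kt * I = 0.151*25.3642 = 3.8300

3.8300 N*m


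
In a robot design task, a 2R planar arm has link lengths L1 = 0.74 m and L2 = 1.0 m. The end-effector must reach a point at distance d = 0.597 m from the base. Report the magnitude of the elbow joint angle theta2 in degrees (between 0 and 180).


cos(th2) = (d^2 - L1^2 - L2^2)/(2*L1*L2) = (0.597^2 - 0.74^2 - 1.0^2)/(2*0.74*1.0) = -0.80485878
th2 = acos(-0.80485878) = 143.5966 deg

143.5966 degrees


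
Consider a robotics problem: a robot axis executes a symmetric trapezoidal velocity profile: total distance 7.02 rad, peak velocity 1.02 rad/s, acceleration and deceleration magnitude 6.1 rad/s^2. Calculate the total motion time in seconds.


t_acc = v/a = 1.02/6.1 = 0.167213 s
d_acc = v^2/(2a) = 0.085279 rad (each ramp)
d_cruise = 7.02 - 2*0.085279 = 6.849442 rad
t_cruise = 6.849442/1.02 = 6.715139 s
t_total = 2*0.167213 + 6.715139 = 7.0496

7.0496 s


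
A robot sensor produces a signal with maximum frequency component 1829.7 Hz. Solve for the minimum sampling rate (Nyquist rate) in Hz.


f_s,min = 2*f_max = 2*1829.7 = 3659.4000

3659.4000 Hz


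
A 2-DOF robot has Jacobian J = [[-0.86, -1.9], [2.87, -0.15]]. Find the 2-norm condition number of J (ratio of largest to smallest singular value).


JJ^T eigenvalues: trace(JJ^T) = 12.6090, det(JJ^T) = det(J)^2 = 31.15872400
s_max^2 = (12.6090 + sqrt(34.35198500))/2 = 9.23502832
s_min^2 = (12.6090 - sqrt(34.35198500))/2 = 3.37397168
kappa = s_max/s_min = sqrt(9.23502832/3.37397168) = 1.6544

1.6544


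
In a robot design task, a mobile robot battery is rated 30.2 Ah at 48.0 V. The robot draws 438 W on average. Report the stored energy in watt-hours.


E = capacity * V = 30.2*48.0 = 1449.6000

1449.6000 Wh


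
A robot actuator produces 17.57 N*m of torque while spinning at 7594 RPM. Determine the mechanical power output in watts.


omega = 7594 * 2*pi/60 = 795.241820 rad/s
P = tau * omega = 17.57 * 795.241820 = 13972.3988

13972.3988 W


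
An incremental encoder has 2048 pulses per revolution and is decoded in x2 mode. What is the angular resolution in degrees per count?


resolution = 360 / (PPR * 2) = 360 / 4096 = 0.0879

0.0879 degrees


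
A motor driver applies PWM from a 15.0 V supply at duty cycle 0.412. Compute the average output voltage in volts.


V_avg = V_supply * D = 15.0*0.412 = 6.1800

6.1800 V


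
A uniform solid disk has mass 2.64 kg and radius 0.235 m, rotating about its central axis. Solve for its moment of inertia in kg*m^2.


I = (1/2)*m*R^2 = 0.5*2.64*0.235^2 = 0.0729

0.0729 kg*m^2


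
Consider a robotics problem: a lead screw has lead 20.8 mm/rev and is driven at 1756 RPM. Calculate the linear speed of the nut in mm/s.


v = lead * (RPM/60) = 20.8*1756/60 = 608.7467

608.7467 mm/s


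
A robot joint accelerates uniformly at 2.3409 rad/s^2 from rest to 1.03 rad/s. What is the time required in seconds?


t = delta_omega / alpha = 1.03 / 2.3409 = 0.4400

0.4400 s


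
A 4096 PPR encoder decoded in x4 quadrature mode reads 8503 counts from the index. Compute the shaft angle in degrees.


angle = counts * 360 / (PPR*4) = 8503 * 360 / 16384 = 186.8335

186.8335 degrees


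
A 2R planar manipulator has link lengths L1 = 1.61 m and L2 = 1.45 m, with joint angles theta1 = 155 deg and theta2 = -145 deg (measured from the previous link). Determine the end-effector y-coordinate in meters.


y = L1*sin(th1) + L2*sin(th1+th2) = 1.61*sin(155 deg) + 1.45*sin(10 deg) = 0.9322

0.9322 m


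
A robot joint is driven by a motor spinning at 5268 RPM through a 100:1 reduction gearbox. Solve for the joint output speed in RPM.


omega_joint = omega_motor / N = 5268 / 100 = 52.6800

52.6800 RPM


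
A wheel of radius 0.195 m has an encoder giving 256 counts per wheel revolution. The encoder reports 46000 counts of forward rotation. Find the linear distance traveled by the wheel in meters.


revs = 46000/256 = 179.687500
d = revs * 2*pi*r = 179.687500 * 2*pi*0.195 = 220.1569

220.1569 m


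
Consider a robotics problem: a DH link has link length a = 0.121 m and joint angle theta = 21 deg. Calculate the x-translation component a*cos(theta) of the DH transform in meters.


a*cos(theta) = 0.121*cos(21 deg) = 0.1130

0.1130 m


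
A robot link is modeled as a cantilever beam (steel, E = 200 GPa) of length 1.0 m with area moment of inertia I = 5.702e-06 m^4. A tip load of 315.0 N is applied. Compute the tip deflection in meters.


delta = F*L^3/(3*E*I) = 315.0*1.0^3/(3*2.000e+11*5.702e-06)
      = 315/3421200 = 9.2073e-05

9.2073e-05 m


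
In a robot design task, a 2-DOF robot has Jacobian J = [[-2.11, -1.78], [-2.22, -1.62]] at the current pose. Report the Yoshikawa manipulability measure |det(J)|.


det(J) = -2.11*-1.62 - (-1.78)*(-2.22) = -0.5334
|det(J)| = 0.5334

0.5334


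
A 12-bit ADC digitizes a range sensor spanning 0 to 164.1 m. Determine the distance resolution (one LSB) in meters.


res = range / 2^n = 164.1/2^12 = 164.1/4096 = 0.0401

0.0401 m


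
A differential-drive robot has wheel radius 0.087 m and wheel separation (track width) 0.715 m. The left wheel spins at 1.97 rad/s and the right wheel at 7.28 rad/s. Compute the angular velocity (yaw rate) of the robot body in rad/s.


omega = r*(wR - wL)/L = 0.087*(7.28 - (1.97))/0.715 = 0.6461

0.6461 rad/s


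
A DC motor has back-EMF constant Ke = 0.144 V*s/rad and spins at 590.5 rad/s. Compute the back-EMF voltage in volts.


V_emf = Ke * omega = 0.144*590.5 = 85.0320

85.0320 V


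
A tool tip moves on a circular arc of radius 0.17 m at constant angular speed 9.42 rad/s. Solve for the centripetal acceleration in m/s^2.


a_c = omega^2 * r = 9.42^2 * 0.17 = 15.0852

15.0852 m/s^2


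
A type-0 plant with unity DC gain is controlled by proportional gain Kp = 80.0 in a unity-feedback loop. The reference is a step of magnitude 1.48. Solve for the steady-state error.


e_ss = R/(1 + Kp) = 1.48/(1 + 80.0) = 1.48/81.0000 = 0.0183

0.0183


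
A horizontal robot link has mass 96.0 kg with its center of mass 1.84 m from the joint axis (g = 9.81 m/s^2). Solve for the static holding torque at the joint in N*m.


tau = m*g*L = 96.0 * 9.81 * 1.84 = 1732.8384

1732.8384 N*m


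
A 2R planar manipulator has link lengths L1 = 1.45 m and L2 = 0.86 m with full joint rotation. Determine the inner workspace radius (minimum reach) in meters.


r_min = |L1 - L2| = |1.45 - 0.86| = 0.5900

0.5900 m


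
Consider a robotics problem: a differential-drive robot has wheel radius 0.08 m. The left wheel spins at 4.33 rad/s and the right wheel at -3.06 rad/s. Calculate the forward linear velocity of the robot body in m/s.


v = r*(wR + wL)/2 = 0.08*(-3.06 + 4.33)/2 = 0.0508

0.0508 m/s


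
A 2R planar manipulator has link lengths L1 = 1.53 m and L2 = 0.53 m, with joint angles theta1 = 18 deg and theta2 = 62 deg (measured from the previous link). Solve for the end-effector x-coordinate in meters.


x = L1*cos(th1) + L2*cos(th1+th2) = 1.53*cos(18 deg) + 0.53*cos(80 deg) = 1.5472

1.5472 m


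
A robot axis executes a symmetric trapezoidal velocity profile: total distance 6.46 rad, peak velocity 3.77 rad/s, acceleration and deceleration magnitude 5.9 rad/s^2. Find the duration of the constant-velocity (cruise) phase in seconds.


t_acc = v/a = 0.638983 s, d_acc = v^2/(2a) = 1.204483 rad each
d_cruise = 6.46 - 2*1.204483 = 4.051034 rad
t_cruise = d_cruise/v = 4.051034/3.77 = 1.0745

1.0745 s


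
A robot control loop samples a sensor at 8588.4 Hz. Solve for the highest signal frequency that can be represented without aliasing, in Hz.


f_max = f_s/2 = 8588.4/2 = 4294.2000

4294.2000 Hz


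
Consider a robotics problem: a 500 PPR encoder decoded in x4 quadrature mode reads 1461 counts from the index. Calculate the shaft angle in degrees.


angle = counts * 360 / (PPR*4) = 1461 * 360 / 2000 = 262.9800

262.9800 degrees


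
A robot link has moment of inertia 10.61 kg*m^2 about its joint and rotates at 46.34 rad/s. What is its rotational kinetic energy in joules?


KE = (1/2)*I*omega^2 = 0.5*10.61*46.34^2 = 11391.9337

11391.9337 J


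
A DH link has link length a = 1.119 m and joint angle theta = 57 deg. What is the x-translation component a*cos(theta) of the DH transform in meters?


a*cos(theta) = 1.119*cos(57 deg) = 0.6095

0.6095 m


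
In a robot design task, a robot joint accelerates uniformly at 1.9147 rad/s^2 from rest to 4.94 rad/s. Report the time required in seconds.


t = delta_omega / alpha = 4.94 / 1.9147 = 2.5800

2.5800 s


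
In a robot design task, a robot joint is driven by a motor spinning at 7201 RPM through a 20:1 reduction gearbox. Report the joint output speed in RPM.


omega_joint = omega_motor / N = 7201 / 20 = 360.0500

360.0500 RPM


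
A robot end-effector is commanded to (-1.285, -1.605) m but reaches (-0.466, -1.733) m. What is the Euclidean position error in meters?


dx = -0.466 - (-1.285) = 0.8190, dy = -1.733 - (-1.605) = -0.1280
err = sqrt(0.670761 + 0.016384) = 0.8289

0.8289 m


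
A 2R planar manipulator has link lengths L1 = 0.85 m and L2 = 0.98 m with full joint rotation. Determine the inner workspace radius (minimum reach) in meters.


r_min = |L1 - L2| = |0.85 - 0.98| = 0.1300

0.1300 m


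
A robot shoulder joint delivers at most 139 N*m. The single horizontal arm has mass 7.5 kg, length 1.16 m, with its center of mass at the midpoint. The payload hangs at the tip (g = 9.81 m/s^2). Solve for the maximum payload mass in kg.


tau_arm = m_arm*g*(L/2) = 7.5*9.81*1.16/2 = 42.6735 N*m
tau_payload = tau_max - tau_arm = 139 - 42.6735 = 96.3265
m_payload = tau_payload / (g*L) = 96.3265 / (9.81*1.16) = 8.4648

8.4648 kg


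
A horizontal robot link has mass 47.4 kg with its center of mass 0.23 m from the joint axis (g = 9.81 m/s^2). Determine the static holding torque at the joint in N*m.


tau = m*g*L = 47.4 * 9.81 * 0.23 = 106.9486

106.9486 N*m


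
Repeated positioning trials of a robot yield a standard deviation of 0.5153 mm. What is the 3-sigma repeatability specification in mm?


repeatability = 3*sigma = 3*0.5153 = 1.5459

1.5459 mm


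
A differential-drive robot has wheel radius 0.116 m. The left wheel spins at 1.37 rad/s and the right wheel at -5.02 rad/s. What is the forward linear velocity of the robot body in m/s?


v = r*(wR + wL)/2 = 0.116*(-5.02 + 1.37)/2 = -0.2117

-0.2117 m/s


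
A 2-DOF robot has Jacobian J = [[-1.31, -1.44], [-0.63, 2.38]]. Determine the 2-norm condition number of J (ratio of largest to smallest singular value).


JJ^T eigenvalues: trace(JJ^T) = 9.8510, det(JJ^T) = det(J)^2 = 16.20062500
s_max^2 = (9.8510 + sqrt(32.23970100))/2 = 7.76450075
s_min^2 = (9.8510 - sqrt(32.23970100))/2 = 2.08649925
kappa = s_max/s_min = sqrt(7.76450075/2.08649925) = 1.9291

1.9291


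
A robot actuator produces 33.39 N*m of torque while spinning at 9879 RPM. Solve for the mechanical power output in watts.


omega = 9879 * 2*pi/60 = 1034.526461 rad/s
P = tau * omega = 33.39 * 1034.526461 = 34542.8385

34542.8385 W


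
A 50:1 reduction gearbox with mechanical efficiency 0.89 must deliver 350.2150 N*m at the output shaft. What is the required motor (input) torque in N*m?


tau_in = tau_out / (N * eta) = 350.2150 / (50 * 0.89) = 7.8700

7.8700 N*m


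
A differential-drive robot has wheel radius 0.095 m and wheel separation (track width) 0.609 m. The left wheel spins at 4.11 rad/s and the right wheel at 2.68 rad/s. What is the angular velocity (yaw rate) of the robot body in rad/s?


omega = r*(wR - wL)/L = 0.095*(2.68 - (4.11))/0.609 = -0.2231

-0.2231 rad/s


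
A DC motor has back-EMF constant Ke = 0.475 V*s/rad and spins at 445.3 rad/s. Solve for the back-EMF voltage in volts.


V_emf = Ke * omega = 0.475*445.3 = 211.5175

211.5175 V


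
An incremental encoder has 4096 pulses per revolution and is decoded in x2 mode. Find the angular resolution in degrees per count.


resolution = 360 / (PPR * 2) = 360 / 8192 = 0.0439

0.0439 degrees


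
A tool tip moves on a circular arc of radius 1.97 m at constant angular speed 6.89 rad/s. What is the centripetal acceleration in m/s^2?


a_c = omega^2 * r = 6.89^2 * 1.97 = 93.5200

93.5200 m/s^2


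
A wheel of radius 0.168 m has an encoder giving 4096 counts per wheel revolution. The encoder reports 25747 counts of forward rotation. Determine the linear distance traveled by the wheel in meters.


revs = 25747/4096 = 6.285889
d = revs * 2*pi*r = 6.285889 * 2*pi*0.168 = 6.6352

6.6352 m


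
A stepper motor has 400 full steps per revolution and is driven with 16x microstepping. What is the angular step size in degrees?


step = 360/(400*16) = 360/6400 = 0.0563

0.0563 degrees


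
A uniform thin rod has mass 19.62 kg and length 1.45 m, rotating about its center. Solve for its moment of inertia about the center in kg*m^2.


I = (1/12)*m*L^2 = (1/12)*19.62*1.45^2 = 3.4376

3.4376 kg*m^2


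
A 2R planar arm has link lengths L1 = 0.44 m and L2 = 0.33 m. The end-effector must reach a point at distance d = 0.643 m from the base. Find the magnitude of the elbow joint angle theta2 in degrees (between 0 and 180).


cos(th2) = (d^2 - L1^2 - L2^2)/(2*L1*L2) = (0.643^2 - 0.44^2 - 0.33^2)/(2*0.44*0.33) = 0.38205579
th2 = acos(0.38205579) = 67.5389 deg

67.5389 degrees


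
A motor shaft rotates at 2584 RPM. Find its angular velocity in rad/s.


omega = 2584 * 2*pi/60 = 270.5958

270.5958 rad/s


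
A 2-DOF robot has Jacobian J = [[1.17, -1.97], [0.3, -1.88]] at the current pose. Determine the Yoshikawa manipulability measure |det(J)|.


det(J) = 1.17*-1.88 - (-1.97)*(0.3) = -1.6086
|det(J)| = 1.6086

1.6086


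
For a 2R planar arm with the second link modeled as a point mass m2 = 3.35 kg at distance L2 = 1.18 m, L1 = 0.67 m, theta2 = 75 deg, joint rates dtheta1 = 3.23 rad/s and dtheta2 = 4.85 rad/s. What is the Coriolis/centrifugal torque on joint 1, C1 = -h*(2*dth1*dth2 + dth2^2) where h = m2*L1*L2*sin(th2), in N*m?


h = m2*L1*L2*sin(th2) = 3.35*0.67*1.18*sin(75 deg) = 2.558264
C1 = -h*(2*3.23*4.85 + 4.85^2) = -2.558264*54.8535 = -140.3297

-140.3297 N*m


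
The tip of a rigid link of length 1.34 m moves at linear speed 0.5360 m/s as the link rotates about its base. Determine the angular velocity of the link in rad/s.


omega = v / L = 0.5360 / 1.34 = 0.4000

0.4000 rad/s


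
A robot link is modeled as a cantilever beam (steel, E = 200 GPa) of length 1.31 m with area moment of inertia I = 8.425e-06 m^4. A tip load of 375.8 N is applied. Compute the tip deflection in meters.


delta = F*L^3/(3*E*I) = 375.8*1.31^3/(3*2.000e+11*8.425e-06)
      = 844.8325978/5055000 = 1.6713e-04

1.6713e-04 m


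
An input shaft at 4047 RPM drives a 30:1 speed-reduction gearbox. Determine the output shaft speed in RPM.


omega_out = omega_in / N = 4047 / 30 = 134.9000

134.9000 RPM


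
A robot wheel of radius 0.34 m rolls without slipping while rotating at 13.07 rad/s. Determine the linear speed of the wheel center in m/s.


v = omega * r = 13.07 * 0.34 = 4.4438

4.4438 m/s


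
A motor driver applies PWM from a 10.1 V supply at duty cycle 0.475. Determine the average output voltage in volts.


V_avg = V_supply * D = 10.1*0.475 = 4.7975

4.7975 V


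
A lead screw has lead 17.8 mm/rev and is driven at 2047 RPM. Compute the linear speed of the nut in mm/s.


v = lead * (RPM/60) = 17.8*2047/60 = 607.2767

607.2767 mm/s


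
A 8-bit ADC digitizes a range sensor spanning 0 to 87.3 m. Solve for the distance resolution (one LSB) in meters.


res = range / 2^n = 87.3/2^8 = 87.3/256 = 0.3410

0.3410 m


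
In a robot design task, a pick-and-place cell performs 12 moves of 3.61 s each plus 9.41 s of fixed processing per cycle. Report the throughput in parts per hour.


T_cycle = 12*3.61 + 9.41 = 52.7300 s
rate = 3600/T = 68.2723

68.2723 parts/hour


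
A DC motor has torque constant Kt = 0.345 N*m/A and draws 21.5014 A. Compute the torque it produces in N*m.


tau = Kt * I = 0.345*21.5014 = 7.4180

7.4180 N*m


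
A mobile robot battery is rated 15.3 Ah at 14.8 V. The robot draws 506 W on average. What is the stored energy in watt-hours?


E = capacity * V = 15.3*14.8 = 226.4400

226.4400 Wh


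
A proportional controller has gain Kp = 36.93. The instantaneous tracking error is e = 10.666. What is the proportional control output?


u_P = Kp * e = 36.93 * 10.666 = 393.8954

393.8954


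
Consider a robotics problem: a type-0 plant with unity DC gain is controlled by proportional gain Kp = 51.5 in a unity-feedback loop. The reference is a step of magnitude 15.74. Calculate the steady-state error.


e_ss = R/(1 + Kp) = 15.74/(1 + 51.5) = 15.74/52.5000 = 0.2998

0.2998


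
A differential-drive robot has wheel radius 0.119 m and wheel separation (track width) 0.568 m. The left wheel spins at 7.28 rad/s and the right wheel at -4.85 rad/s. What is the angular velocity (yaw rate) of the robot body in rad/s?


omega = r*(wR - wL)/L = 0.119*(-4.85 - (7.28))/0.568 = -2.5413

-2.5413 rad/s


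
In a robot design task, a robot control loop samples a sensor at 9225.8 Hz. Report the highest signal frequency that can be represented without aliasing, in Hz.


f_max = f_s/2 = 9225.8/2 = 4612.9000

4612.9000 Hz


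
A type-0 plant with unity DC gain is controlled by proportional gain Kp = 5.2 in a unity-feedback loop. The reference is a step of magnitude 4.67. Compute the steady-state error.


e_ss = R/(1 + Kp) = 4.67/(1 + 5.2) = 4.67/6.2000 = 0.7532

0.7532


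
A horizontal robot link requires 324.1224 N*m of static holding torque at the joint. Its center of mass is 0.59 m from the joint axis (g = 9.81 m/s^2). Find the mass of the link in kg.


m = tau / (g*L) = 324.1224 / (9.81 * 0.59) = 56.0000

56.0000 kg


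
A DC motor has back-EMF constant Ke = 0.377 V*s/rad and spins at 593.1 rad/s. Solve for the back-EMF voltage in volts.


V_emf = Ke * omega = 0.377*593.1 = 223.5987

223.5987 V


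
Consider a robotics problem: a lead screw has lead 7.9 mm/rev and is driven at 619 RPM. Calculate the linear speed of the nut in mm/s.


v = lead * (RPM/60) = 7.9*619/60 = 81.5017

81.5017 mm/s


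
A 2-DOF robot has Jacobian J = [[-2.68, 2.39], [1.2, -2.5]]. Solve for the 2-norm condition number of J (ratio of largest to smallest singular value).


JJ^T eigenvalues: trace(JJ^T) = 20.5845, det(JJ^T) = det(J)^2 = 14.68422400
s_max^2 = (20.5845 + sqrt(364.98474425))/2 = 19.84453695
s_min^2 = (20.5845 - sqrt(364.98474425))/2 = 0.73996305
kappa = s_max/s_min = sqrt(19.84453695/0.73996305) = 5.1786

5.1786


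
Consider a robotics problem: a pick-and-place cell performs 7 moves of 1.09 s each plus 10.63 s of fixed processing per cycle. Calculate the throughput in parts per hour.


T_cycle = 7*1.09 + 10.63 = 18.2600 s
rate = 3600/T = 197.1522

197.1522 parts/hour


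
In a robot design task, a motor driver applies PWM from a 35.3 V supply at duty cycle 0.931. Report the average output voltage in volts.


V_avg = V_supply * D = 35.3*0.931 = 32.8643

32.8643 V


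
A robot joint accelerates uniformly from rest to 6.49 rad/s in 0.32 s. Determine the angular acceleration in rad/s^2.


alpha = delta_omega / t = 6.49 / 0.32 = 20.2812

20.2812 rad/s^2


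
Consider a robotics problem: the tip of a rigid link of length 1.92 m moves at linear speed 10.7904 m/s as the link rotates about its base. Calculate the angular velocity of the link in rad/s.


omega = v / L = 10.7904 / 1.92 = 5.6200

5.6200 rad/s


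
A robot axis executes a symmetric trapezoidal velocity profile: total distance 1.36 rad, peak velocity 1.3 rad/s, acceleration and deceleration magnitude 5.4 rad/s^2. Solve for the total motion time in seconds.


t_acc = v/a = 1.3/5.4 = 0.240741 s
d_acc = v^2/(2a) = 0.156481 rad (each ramp)
d_cruise = 1.36 - 2*0.156481 = 1.047038 rad
t_cruise = 1.047038/1.3 = 0.805414 s
t_total = 2*0.240741 + 0.805414 = 1.2869

1.2869 s


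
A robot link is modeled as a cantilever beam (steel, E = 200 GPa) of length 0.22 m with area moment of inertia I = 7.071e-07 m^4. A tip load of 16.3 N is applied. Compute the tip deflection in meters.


delta = F*L^3/(3*E*I) = 16.3*0.22^3/(3*2.000e+11*7.071e-07)
      = 0.1735624/424260 = 4.0909e-07

4.0909e-07 m


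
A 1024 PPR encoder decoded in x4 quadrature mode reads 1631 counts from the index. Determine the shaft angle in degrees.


angle = counts * 360 / (PPR*4) = 1631 * 360 / 4096 = 143.3496

143.3496 degrees


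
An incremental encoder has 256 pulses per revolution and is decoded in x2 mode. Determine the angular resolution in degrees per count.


resolution = 360 / (PPR * 2) = 360 / 512 = 0.7031

0.7031 degrees


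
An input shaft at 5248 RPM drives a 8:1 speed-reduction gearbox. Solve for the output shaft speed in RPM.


omega_out = omega_in / N = 5248 / 8 = 656.0000

656.0000 RPM


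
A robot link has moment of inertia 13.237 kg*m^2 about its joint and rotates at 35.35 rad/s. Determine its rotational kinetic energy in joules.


KE = (1/2)*I*omega^2 = 0.5*13.237*35.35^2 = 8270.6265

8270.6265 J


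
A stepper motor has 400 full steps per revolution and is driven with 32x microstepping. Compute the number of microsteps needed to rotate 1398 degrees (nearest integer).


step_size = 360/(400*32) = 360/12800 = 0.028125 deg
n = 1398/(360/12800) = 1398*12800/360 = 49706.6667 -> 49707

49707 steps


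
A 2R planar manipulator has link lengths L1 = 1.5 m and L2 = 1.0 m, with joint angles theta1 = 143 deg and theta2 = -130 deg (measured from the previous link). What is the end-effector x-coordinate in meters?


x = L1*cos(th1) + L2*cos(th1+th2) = 1.5*cos(143 deg) + 1.0*cos(13 deg) = -0.2236

-0.2236 m


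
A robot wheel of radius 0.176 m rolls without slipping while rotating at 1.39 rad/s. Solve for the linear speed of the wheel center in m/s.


v = omega * r = 1.39 * 0.176 = 0.2446

0.2446 m/s


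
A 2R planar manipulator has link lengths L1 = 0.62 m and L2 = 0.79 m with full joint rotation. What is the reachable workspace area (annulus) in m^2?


r_max = L1 + L2 = 1.4100, r_min = |L1 - L2| = 0.1700
A = pi*(r_max^2 - r_min^2) = pi*(1.9881 - 0.0289) = 6.1550

6.1550 m^2


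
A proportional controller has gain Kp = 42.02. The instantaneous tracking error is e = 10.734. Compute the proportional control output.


u_P = Kp * e = 42.02 * 10.734 = 451.0427

451.0427


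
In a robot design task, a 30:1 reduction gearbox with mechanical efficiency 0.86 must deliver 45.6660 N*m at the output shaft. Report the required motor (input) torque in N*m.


tau_in = tau_out / (N * eta) = 45.6660 / (30 * 0.86) = 1.7700

1.7700 N*m


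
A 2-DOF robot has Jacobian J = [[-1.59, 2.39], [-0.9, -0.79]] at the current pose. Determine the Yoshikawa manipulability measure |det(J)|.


det(J) = -1.59*-0.79 - (2.39)*(-0.9) = 3.4071
|det(J)| = 3.4071

3.4071


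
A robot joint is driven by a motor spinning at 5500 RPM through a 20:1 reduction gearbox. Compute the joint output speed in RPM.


omega_joint = omega_motor / N = 5500 / 20 = 275.0000

275.0000 RPM


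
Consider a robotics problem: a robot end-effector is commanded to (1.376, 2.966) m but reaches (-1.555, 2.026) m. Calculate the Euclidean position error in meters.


dx = -1.555 - (1.376) = -2.9310, dy = 2.026 - (2.966) = -0.9400
err = sqrt(8.590761 + 0.883600) = 3.0780

3.0780 m


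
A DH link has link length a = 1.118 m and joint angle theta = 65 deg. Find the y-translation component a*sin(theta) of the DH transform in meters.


a*sin(theta) = 1.118*sin(65 deg) = 1.0133

1.0133 m


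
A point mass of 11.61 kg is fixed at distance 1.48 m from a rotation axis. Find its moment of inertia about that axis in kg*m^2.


I = m*r^2 = 11.61*1.48^2 = 25.4305

25.4305 kg*m^2


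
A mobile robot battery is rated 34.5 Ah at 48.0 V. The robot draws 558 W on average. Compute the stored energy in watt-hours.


E = capacity * V = 34.5*48.0 = 1656.0000

1656.0000 Wh


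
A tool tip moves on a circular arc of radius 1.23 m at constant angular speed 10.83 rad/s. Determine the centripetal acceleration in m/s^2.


a_c = omega^2 * r = 10.83^2 * 1.23 = 144.2653

144.2653 m/s^2


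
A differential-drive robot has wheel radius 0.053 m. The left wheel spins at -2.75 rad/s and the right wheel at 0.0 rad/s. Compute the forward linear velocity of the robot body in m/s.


v = r*(wR + wL)/2 = 0.053*(0.0 + -2.75)/2 = -0.0729

-0.0729 m/s


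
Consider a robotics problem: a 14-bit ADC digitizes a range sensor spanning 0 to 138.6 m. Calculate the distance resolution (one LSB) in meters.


res = range / 2^n = 138.6/2^14 = 138.6/16384 = 0.0085

0.0085 m


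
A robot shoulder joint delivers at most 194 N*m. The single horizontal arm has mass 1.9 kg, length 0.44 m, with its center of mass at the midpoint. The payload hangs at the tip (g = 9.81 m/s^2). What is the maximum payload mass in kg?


tau_arm = m_arm*g*(L/2) = 1.9*9.81*0.44/2 = 4.1006 N*m
tau_payload = tau_max - tau_arm = 194 - 4.1006 = 189.8994
m_payload = tau_payload / (g*L) = 189.8994 / (9.81*0.44) = 43.9949

43.9949 kg


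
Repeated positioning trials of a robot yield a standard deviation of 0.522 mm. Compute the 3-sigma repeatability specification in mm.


repeatability = 3*sigma = 3*0.522 = 1.5660

1.5660 mm


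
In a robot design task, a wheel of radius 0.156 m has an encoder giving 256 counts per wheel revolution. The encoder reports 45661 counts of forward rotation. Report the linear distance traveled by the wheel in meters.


revs = 45661/256 = 178.363281
d = revs * 2*pi*r = 178.363281 * 2*pi*0.156 = 174.8276

174.8276 m


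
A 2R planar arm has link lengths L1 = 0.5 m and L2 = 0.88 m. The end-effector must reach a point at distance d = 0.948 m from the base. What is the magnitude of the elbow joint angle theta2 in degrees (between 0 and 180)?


cos(th2) = (d^2 - L1^2 - L2^2)/(2*L1*L2) = (0.948^2 - 0.5^2 - 0.88^2)/(2*0.5*0.88) = -0.14283636
th2 = acos(-0.14283636) = 98.2120 deg

98.2120 degrees


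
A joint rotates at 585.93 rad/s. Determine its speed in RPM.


RPM = 585.93 * 60/(2*pi) = 5595.2193

5595.2193 RPM


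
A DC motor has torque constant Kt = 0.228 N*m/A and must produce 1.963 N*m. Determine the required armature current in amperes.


I = tau / Kt = 1.963/0.228 = 8.6096

8.6096 A


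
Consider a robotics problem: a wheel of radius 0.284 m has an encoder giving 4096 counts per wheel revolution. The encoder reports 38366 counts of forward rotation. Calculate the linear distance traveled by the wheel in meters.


revs = 38366/4096 = 9.366699
d = revs * 2*pi*r = 9.366699 * 2*pi*0.284 = 16.7142

16.7142 m


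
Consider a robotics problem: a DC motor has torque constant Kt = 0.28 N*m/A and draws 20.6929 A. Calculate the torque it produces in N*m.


tau = Kt * I = 0.28*20.6929 = 5.7940

5.7940 N*m


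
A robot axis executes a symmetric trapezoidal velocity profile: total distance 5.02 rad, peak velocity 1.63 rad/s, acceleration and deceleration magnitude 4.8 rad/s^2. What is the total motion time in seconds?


t_acc = v/a = 1.63/4.8 = 0.339583 s
d_acc = v^2/(2a) = 0.276760 rad (each ramp)
d_cruise = 5.02 - 2*0.276760 = 4.466480 rad
t_cruise = 4.466480/1.63 = 2.740172 s
t_total = 2*0.339583 + 2.740172 = 3.4193

3.4193 s


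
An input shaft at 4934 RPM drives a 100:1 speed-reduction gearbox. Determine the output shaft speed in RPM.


omega_out = omega_in / N = 4934 / 100 = 49.3400

49.3400 RPM


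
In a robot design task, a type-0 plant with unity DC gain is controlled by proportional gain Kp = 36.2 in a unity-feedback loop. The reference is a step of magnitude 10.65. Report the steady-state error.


e_ss = R/(1 + Kp) = 10.65/(1 + 36.2) = 10.65/37.2000 = 0.2863

0.2863


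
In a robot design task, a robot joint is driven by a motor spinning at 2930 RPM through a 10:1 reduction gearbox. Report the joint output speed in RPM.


omega_joint = omega_motor / N = 2930 / 10 = 293.0000

293.0000 RPM


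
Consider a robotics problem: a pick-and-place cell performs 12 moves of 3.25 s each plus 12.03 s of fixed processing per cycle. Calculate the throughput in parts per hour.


T_cycle = 12*3.25 + 12.03 = 51.0300 s
rate = 3600/T = 70.5467

70.5467 parts/hour


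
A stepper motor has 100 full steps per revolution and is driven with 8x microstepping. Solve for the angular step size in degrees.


step = 360/(100*8) = 360/800 = 0.4500

0.4500 degrees


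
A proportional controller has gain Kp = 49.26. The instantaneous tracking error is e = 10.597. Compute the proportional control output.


u_P = Kp * e = 49.26 * 10.597 = 522.0082

522.0082


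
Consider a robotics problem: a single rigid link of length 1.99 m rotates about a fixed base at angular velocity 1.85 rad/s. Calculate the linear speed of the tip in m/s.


v = L*omega = 1.99 * 1.85 = 3.6815

3.6815 m/s


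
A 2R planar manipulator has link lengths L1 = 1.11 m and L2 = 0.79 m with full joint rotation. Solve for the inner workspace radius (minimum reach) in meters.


r_min = |L1 - L2| = |1.11 - 0.79| = 0.3200

0.3200 m


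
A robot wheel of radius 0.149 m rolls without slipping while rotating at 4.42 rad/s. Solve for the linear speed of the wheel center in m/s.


v = omega * r = 4.42 * 0.149 = 0.6586

0.6586 m/s


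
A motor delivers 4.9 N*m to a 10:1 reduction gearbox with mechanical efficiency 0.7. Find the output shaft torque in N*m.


tau_out = tau_in * N * eta = 4.9 * 10 * 0.7 = 34.3000

34.3000 N*m


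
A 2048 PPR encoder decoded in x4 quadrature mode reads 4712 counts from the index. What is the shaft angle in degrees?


angle = counts * 360 / (PPR*4) = 4712 * 360 / 8192 = 207.0703

207.0703 degrees


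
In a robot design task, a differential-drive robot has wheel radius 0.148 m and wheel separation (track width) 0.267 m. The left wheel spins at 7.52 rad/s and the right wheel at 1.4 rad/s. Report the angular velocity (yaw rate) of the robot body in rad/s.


omega = r*(wR - wL)/L = 0.148*(1.4 - (7.52))/0.267 = -3.3924

-3.3924 rad/s


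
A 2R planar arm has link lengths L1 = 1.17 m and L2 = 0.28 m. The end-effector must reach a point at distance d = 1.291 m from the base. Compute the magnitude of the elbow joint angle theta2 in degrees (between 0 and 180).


cos(th2) = (d^2 - L1^2 - L2^2)/(2*L1*L2) = (1.291^2 - 1.17^2 - 0.28^2)/(2*1.17*0.28) = 0.33483059
th2 = acos(0.33483059) = 70.4378 deg

70.4378 degrees


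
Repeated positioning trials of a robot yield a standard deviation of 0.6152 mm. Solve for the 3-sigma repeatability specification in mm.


repeatability = 3*sigma = 3*0.6152 = 1.8456

1.8456 mm


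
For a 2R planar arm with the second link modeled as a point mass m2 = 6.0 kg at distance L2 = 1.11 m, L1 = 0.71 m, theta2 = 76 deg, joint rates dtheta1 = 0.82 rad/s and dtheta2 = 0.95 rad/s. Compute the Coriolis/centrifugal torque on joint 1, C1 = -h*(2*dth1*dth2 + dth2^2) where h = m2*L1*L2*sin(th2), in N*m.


h = m2*L1*L2*sin(th2) = 6.0*0.71*1.11*sin(76 deg) = 4.588140
C1 = -h*(2*0.82*0.95 + 0.95^2) = -4.588140*2.4605 = -11.2891

-11.2891 N*m


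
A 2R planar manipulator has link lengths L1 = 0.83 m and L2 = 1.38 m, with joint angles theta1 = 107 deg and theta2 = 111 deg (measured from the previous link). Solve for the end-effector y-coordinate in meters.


y = L1*sin(th1) + L2*sin(th1+th2) = 0.83*sin(107 deg) + 1.38*sin(218 deg) = -0.0559

-0.0559 m


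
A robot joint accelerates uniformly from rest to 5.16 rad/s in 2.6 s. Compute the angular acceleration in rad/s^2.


alpha = delta_omega / t = 5.16 / 2.6 = 1.9846

1.9846 rad/s^2


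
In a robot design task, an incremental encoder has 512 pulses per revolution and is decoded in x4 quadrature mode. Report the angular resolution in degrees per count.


resolution = 360 / (PPR * 4) = 360 / 2048 = 0.1758

0.1758 degrees


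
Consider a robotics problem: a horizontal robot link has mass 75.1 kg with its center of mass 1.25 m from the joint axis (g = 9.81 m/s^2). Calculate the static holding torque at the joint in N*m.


tau = m*g*L = 75.1 * 9.81 * 1.25 = 920.9137

920.9137 N*m


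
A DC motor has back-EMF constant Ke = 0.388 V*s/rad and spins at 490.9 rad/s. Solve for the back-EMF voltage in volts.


V_emf = Ke * omega = 0.388*490.9 = 190.4692

190.4692 V


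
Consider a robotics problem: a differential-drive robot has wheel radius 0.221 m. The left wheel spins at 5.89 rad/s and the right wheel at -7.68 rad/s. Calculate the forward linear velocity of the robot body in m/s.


v = r*(wR + wL)/2 = 0.221*(-7.68 + 5.89)/2 = -0.1978

-0.1978 m/s


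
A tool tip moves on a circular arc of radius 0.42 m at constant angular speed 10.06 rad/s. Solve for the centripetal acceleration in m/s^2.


a_c = omega^2 * r = 10.06^2 * 0.42 = 42.5055

42.5055 m/s^2


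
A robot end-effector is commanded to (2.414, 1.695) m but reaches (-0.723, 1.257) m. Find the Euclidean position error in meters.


dx = -0.723 - (2.414) = -3.1370, dy = 1.257 - (1.695) = -0.4380
err = sqrt(9.840769 + 0.191844) = 3.1674

3.1674 m


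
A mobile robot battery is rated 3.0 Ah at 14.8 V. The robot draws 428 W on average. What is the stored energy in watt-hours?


E = capacity * V = 3.0*14.8 = 44.4000

44.4000 Wh


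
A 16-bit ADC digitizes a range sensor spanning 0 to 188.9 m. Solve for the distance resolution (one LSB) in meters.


res = range / 2^n = 188.9/2^16 = 188.9/65536 = 0.0029

0.0029 m


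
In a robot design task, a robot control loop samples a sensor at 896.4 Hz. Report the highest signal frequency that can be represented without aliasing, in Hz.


f_max = f_s/2 = 896.4/2 = 448.2000

448.2000 Hz


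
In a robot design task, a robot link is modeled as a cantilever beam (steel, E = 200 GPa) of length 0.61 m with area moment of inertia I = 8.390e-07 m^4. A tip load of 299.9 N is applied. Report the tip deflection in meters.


delta = F*L^3/(3*E*I) = 299.9*0.61^3/(3*2.000e+11*8.390e-07)
      = 68.0716019/503400 = 1.3522e-04

1.3522e-04 m


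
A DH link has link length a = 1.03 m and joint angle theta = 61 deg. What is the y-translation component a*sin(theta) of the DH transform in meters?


a*sin(theta) = 1.03*sin(61 deg) = 0.9009

0.9009 m


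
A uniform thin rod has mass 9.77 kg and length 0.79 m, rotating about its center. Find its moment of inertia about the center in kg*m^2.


I = (1/12)*m*L^2 = (1/12)*9.77*0.79^2 = 0.5081

0.5081 kg*m^2


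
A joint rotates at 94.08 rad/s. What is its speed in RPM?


RPM = 94.08 * 60/(2*pi) = 898.3978

898.3978 RPM


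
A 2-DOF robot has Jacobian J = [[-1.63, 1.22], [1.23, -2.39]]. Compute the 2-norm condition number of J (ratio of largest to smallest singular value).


JJ^T eigenvalues: trace(JJ^T) = 11.3703, det(JJ^T) = det(J)^2 = 5.73650401
s_max^2 = (11.3703 + sqrt(106.33770605))/2 = 10.84115878
s_min^2 = (11.3703 - sqrt(106.33770605))/2 = 0.52914122
kappa = s_max/s_min = sqrt(10.84115878/0.52914122) = 4.5264

4.5264


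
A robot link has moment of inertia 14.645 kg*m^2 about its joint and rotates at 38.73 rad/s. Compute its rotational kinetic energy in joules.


KE = (1/2)*I*omega^2 = 0.5*14.645*38.73^2 = 10983.8445

10983.8445 J
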